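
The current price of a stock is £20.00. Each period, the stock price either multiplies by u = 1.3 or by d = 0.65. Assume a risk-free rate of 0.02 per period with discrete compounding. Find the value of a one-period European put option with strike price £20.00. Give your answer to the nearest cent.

Risk-neutral probability p = (1 + 0.02 − 0.65)/(1.3 − 0.65) = 0.3700/0.6500 = 0.5692
Terminal stock prices: S_u = 26, S_d = 13
Terminal payoffs (K − S): max(-6, 0) = 0, max(7, 0) = 7
Node 0 (S = 20): V_0 = 1/1.02·[0.5692·0.0000 + 0.4308·7.0000] = 2.9563

£2.96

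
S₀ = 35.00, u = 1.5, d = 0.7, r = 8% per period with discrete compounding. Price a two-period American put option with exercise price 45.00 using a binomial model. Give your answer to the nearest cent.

Risk-neutral probability p = (1 + 0.08 − 0.7)/(1.5 − 0.7) = 0.3800/0.8000 = 0.4750
Terminal stock prices: S_uu = 78.75, S_ud = 36.75, S_dd = 17.15
Terminal payoffs (K − S): max(-33.75, 0) = 0, max(8.25, 0) = 8.25, max(27.85, 0) = 27.85
Node u (S = 52.5): continuation = 1/1.08·[0.4750·0.0000 + 0.5250·8.2500] = 4.0104; exercise value = 0.0000 ≤ continuation, so V_u = 4.0104
Node d (S = 24.5): continuation = 1/1.08·[0.4750·8.2500 + 0.5250·27.8500] = 17.1667; exercise value = 20.5000 > continuation, so V_d = 20.5000 (exercise)
Node 0 (S = 35): continuation = 1/1.08·[0.4750·4.0104 + 0.5250·20.5000] = 11.7291; exercise value = 10.0000 ≤ continuation, so V_0 = 11.7291

11.73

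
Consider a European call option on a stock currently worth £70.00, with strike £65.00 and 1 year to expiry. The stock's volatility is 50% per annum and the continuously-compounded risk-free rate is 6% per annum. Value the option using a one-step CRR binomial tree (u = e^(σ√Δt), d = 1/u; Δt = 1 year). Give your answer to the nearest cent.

£20.74

CRR parameters: u = e^(σ√Δt) = e^(0.5·√1) = 1.6487, d = 1/u = 0.6065
Per-period rate: rΔt = 0.06·1 = 0.06, so R = e^0.06 = 1.0618
Risk-neutral probability p = (e^0.06 − 0.6065)/(1.6487 − 0.6065) = 0.4553/1.0422 = 0.4369
Terminal stock prices: S_u = 115.4, S_d = 42.46
Terminal payoffs (S − K): max(50.41, 0) = 50.41, max(-22.54, 0) = 0
Node 0 (S = 70): V_0 = e^(−0.06)·[0.4369·50.4105 + 0.5631·0.0000] = 20.7405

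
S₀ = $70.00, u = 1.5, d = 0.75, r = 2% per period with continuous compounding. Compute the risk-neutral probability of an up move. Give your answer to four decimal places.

p = 0.3603

Risk-neutral probability p = (e^0.02 − 0.75)/(1.5 − 0.75) = 0.2702/0.7500 = 0.3603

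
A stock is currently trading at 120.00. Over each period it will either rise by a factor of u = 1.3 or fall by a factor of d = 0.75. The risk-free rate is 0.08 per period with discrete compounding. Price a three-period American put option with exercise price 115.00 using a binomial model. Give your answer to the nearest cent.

11.34

Risk-neutral probability p = (1 + 0.08 − 0.75)/(1.3 − 0.75) = 0.3300/0.5500 = 0.6000
Terminal stock prices: S_uuu = 263.6, S_uud = 152.1, S_udd = 87.75, S_ddd = 50.62
Terminal payoffs (K − S): max(-148.6, 0) = 0, max(-37.1, 0) = 0, max(27.25, 0) = 27.25, max(64.38, 0) = 64.38
Node uu (S = 202.8): continuation = 1/1.08·[0.6000·0.0000 + 0.4000·0.0000] = 0.0000; exercise value = 0.0000 ≤ continuation, so V_uu = 0.0000
Node ud (S = 117): continuation = 1/1.08·[0.6000·0.0000 + 0.4000·27.2500] = 10.0926; exercise value = 0.0000 ≤ continuation, so V_ud = 10.0926
Node dd (S = 67.5): continuation = 1/1.08·[0.6000·27.2500 + 0.4000·64.3750] = 38.9815; exercise value = 47.5000 > continuation, so V_dd = 47.5000 (exercise)
Node u (S = 156): continuation = 1/1.08·[0.6000·0.0000 + 0.4000·10.0926] = 3.7380; exercise value = 0.0000 ≤ continuation, so V_u = 3.7380
Node d (S = 90): continuation = 1/1.08·[0.6000·10.0926 + 0.4000·47.5000] = 23.1996; exercise value = 25.0000 > continuation, so V_d = 25.0000 (exercise)
Node 0 (S = 120): continuation = 1/1.08·[0.6000·3.7380 + 0.4000·25.0000] = 11.3359; exercise value = 0.0000 ≤ continuation, so V_0 = 11.3359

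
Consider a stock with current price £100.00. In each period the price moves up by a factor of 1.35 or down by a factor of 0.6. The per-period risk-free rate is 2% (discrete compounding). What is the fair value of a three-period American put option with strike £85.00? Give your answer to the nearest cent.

Risk-neutral probability p = (1 + 0.02 − 0.6)/(1.35 − 0.6) = 0.4200/0.7500 = 0.5600
Terminal stock prices: S_uuu = 246, S_uud = 109.4, S_udd = 48.6, S_ddd = 21.6
Terminal payoffs (K − S): max(-161, 0) = 0, max(-24.35, 0) = 0, max(36.4, 0) = 36.4, max(63.4, 0) = 63.4
Node uu (S = 182.3): continuation = 1/1.02·[0.5600·0.0000 + 0.4400·0.0000] = 0.0000; exercise value = 0.0000 ≤ continuation, so V_uu = 0.0000
Node ud (S = 81): continuation = 1/1.02·[0.5600·0.0000 + 0.4400·36.4000] = 15.7020; exercise value = 4.0000 ≤ continuation, so V_ud = 15.7020
Node dd (S = 36): continuation = 1/1.02·[0.5600·36.4000 + 0.4400·63.4000] = 47.3333; exercise value = 49.0000 > continuation, so V_dd = 49.0000 (exercise)
Node u (S = 135): continuation = 1/1.02·[0.5600·0.0000 + 0.4400·15.7020] = 6.7734; exercise value = 0.0000 ≤ continuation, so V_u = 6.7734
Node d (S = 60): continuation = 1/1.02·[0.5600·15.7020 + 0.4400·49.0000] = 29.7579; exercise value = 25.0000 ≤ continuation, so V_d = 29.7579
Node 0 (S = 100): continuation = 1/1.02·[0.5600·6.7734 + 0.4400·29.7579] = 16.5555; exercise value = 0.0000 ≤ continuation, so V_0 = 16.5555

£16.56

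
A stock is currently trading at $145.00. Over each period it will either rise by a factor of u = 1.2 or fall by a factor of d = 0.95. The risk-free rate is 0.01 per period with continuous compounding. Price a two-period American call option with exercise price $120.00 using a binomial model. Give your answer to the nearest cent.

$27.38

Risk-neutral probability p = (e^0.01 − 0.95)/(1.2 − 0.95) = 0.0601/0.2500 = 0.2402
Terminal stock prices: S_uu = 208.8, S_ud = 165.3, S_dd = 130.9
Terminal payoffs (S − K): max(88.8, 0) = 88.8, max(45.3, 0) = 45.3, max(10.86, 0) = 10.86
Node u (S = 174): continuation = e^(−0.01)·[0.2402·88.8000 + 0.7598·45.3000] = 55.1940; exercise value = 54.0000 ≤ continuation, so V_u = 55.1940
Node d (S = 137.8): continuation = e^(−0.01)·[0.2402·45.3000 + 0.7598·10.8625] = 18.9440; exercise value = 17.7500 ≤ continuation, so V_d = 18.9440
Node 0 (S = 145): continuation = e^(−0.01)·[0.2402·55.1940 + 0.7598·18.9440] = 27.3762; exercise value = 25.0000 ≤ continuation, so V_0 = 27.3762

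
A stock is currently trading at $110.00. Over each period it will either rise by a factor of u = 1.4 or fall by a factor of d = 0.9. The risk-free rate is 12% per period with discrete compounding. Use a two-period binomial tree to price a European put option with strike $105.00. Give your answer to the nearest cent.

$3.97

Risk-neutral probability p = (1 + 0.12 − 0.9)/(1.4 − 0.9) = 0.2200/0.5000 = 0.4400
Terminal stock prices: S_uu = 215.6, S_ud = 138.6, S_dd = 89.1
Terminal payoffs (K − S): max(-110.6, 0) = 0, max(-33.6, 0) = 0, max(15.9, 0) = 15.9
Node u (S = 154): V_u = 1/1.12·[0.4400·0.0000 + 0.5600·0.0000] = 0.0000
Node d (S = 99): V_d = 1/1.12·[0.4400·0.0000 + 0.5600·15.9000] = 7.9500
Node 0 (S = 110): V_0 = 1/1.12·[0.4400·0.0000 + 0.5600·7.9500] = 3.9750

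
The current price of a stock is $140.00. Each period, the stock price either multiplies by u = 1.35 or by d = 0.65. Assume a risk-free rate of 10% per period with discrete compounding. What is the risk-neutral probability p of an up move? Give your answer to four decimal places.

Risk-neutral probability p = (1 + 0.1 − 0.65)/(1.35 − 0.65) = 0.4500/0.7000 = 0.6429

p = 0.6429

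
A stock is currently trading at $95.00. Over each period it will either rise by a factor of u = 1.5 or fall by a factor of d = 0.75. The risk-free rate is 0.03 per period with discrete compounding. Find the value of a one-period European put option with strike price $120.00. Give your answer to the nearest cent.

Risk-neutral probability p = (1 + 0.03 − 0.75)/(1.5 − 0.75) = 0.2800/0.7500 = 0.3733
Terminal stock prices: S_u = 142.5, S_d = 71.25
Terminal payoffs (K − S): max(-22.5, 0) = 0, max(48.75, 0) = 48.75
Node 0 (S = 95): V_0 = 1/1.03·[0.3733·0.0000 + 0.6267·48.7500] = 29.6602

$29.66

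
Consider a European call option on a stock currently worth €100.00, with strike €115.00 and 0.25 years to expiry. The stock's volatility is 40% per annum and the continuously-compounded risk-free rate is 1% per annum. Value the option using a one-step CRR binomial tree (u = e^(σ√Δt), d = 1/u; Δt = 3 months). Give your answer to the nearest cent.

CRR parameters: u = e^(σ√Δt) = e^(0.4·√0.25) = 1.2214, d = 1/u = 0.8187
Per-period rate: rΔt = 0.01·0.25 = 0.0025, so R = e^0.0025 = 1.0025
Risk-neutral probability p = (e^0.0025 − 0.8187)/(1.2214 − 0.8187) = 0.1838/0.4027 = 0.4564
Terminal stock prices: S_u = 122.1, S_d = 81.87
Terminal payoffs (S − K): max(7.14, 0) = 7.14, max(-33.13, 0) = 0
Node 0 (S = 100): V_0 = e^(−0.0025)·[0.4564·7.1403 + 0.5436·0.0000] = 3.2506

€3.25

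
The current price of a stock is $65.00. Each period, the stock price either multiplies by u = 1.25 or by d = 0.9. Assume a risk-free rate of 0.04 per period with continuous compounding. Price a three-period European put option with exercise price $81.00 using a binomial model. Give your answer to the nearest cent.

Risk-neutral probability p = (e^0.04 − 0.9)/(1.25 − 0.9) = 0.1408/0.3500 = 0.4023
Terminal stock prices: S_uuu = 127, S_uud = 91.41, S_udd = 65.81, S_ddd = 47.39
Terminal payoffs (K − S): max(-45.95, 0) = 0, max(-10.41, 0) = 0, max(15.19, 0) = 15.19, max(33.61, 0) = 33.61
Node uu (S = 101.6): V_uu = e^(−0.04)·[0.4023·0.0000 + 0.5977·0.0000] = 0.0000
Node ud (S = 73.12): V_ud = e^(−0.04)·[0.4023·0.0000 + 0.5977·15.1875] = 8.7214
Node dd (S = 52.65): V_dd = e^(−0.04)·[0.4023·15.1875 + 0.5977·33.6150] = 25.1739
Node u (S = 81.25): V_u = e^(−0.04)·[0.4023·0.0000 + 0.5977·8.7214] = 5.0082
Node d (S = 58.5): V_d = e^(−0.04)·[0.4023·8.7214 + 0.5977·25.1739] = 17.8273
Node 0 (S = 65): V_0 = e^(−0.04)·[0.4023·5.0082 + 0.5977·17.8273] = 12.1732

$12.17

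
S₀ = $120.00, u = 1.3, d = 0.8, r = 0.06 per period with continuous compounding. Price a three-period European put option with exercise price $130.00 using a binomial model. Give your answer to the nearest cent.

$15.17

Risk-neutral probability p = (e^0.06 − 0.8)/(1.3 − 0.8) = 0.2618/0.5000 = 0.5237
Terminal stock prices: S_uuu = 263.6, S_uud = 162.2, S_udd = 99.84, S_ddd = 61.44
Terminal payoffs (K − S): max(-133.6, 0) = 0, max(-32.24, 0) = 0, max(30.16, 0) = 30.16, max(68.56, 0) = 68.56
Node uu (S = 202.8): V_uu = e^(−0.06)·[0.5237·0.0000 + 0.4763·0.0000] = 0.0000
Node ud (S = 124.8): V_ud = e^(−0.06)·[0.5237·0.0000 + 0.4763·30.1600] = 13.5294
Node dd (S = 76.8): V_dd = e^(−0.06)·[0.5237·30.1600 + 0.4763·68.5600] = 45.6294
Node u (S = 156): V_u = e^(−0.06)·[0.5237·0.0000 + 0.4763·13.5294] = 6.0691
Node d (S = 96): V_d = e^(−0.06)·[0.5237·13.5294 + 0.4763·45.6294] = 27.1412
Node 0 (S = 120): V_0 = e^(−0.06)·[0.5237·6.0691 + 0.4763·27.1412] = 15.1684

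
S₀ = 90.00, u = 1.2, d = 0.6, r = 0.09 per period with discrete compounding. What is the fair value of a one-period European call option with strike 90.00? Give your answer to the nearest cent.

Risk-neutral probability p = (1 + 0.09 − 0.6)/(1.2 − 0.6) = 0.4900/0.6000 = 0.8167
Terminal stock prices: S_u = 108, S_d = 54
Terminal payoffs (S − K): max(18, 0) = 18, max(-36, 0) = 0
Node 0 (S = 90): V_0 = 1/1.09·[0.8167·18.0000 + 0.1833·0.0000] = 13.4862

13.49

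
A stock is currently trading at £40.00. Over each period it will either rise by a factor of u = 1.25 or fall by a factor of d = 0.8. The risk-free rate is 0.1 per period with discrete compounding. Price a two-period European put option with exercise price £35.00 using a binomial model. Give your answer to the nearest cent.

£0.86

Risk-neutral probability p = (1 + 0.1 − 0.8)/(1.25 − 0.8) = 0.3000/0.4500 = 0.6667
Terminal stock prices: S_uu = 62.5, S_ud = 40, S_dd = 25.6
Terminal payoffs (K − S): max(-27.5, 0) = 0, max(-5, 0) = 0, max(9.4, 0) = 9.4
Node u (S = 50): V_u = 1/1.1·[0.6667·0.0000 + 0.3333·0.0000] = 0.0000
Node d (S = 32): V_d = 1/1.1·[0.6667·0.0000 + 0.3333·9.4000] = 2.8485
Node 0 (S = 40): V_0 = 1/1.1·[0.6667·0.0000 + 0.3333·2.8485] = 0.8632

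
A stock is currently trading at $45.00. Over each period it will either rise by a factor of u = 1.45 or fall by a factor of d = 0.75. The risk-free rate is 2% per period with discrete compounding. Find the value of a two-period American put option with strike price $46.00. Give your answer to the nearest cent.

$7.50

Risk-neutral probability p = (1 + 0.02 − 0.75)/(1.45 − 0.75) = 0.2700/0.7000 = 0.3857
Terminal stock prices: S_uu = 94.61, S_ud = 48.94, S_dd = 25.31
Terminal payoffs (K − S): max(-48.61, 0) = 0, max(-2.938, 0) = 0, max(20.69, 0) = 20.69
Node u (S = 65.25): continuation = 1/1.02·[0.3857·0.0000 + 0.6143·0.0000] = 0.0000; exercise value = 0.0000 ≤ continuation, so V_u = 0.0000
Node d (S = 33.75): continuation = 1/1.02·[0.3857·0.0000 + 0.6143·20.6875] = 12.4589; exercise value = 12.2500 ≤ continuation, so V_d = 12.4589
Node 0 (S = 45): continuation = 1/1.02·[0.3857·0.0000 + 0.6143·12.4589] = 7.5032; exercise value = 1.0000 ≤ continuation, so V_0 = 7.5032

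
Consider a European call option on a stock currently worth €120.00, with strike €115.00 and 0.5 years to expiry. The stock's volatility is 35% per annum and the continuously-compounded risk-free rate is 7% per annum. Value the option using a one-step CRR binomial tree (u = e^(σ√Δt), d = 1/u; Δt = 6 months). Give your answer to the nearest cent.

CRR parameters: u = e^(σ√Δt) = e^(0.35·√0.5) = 1.2808, d = 1/u = 0.7808
Per-period rate: rΔt = 0.07·0.5 = 0.035, so R = e^0.035 = 1.0356
Risk-neutral probability p = (e^0.035 − 0.7808)/(1.2808 − 0.7808) = 0.2549/0.5000 = 0.5097
Terminal stock prices: S_u = 153.7, S_d = 93.69
Terminal payoffs (S − K): max(38.7, 0) = 38.7, max(-21.31, 0) = 0
Node 0 (S = 120): V_0 = e^(−0.035)·[0.5097·38.6964 + 0.4903·0.0000] = 19.0442

€19.04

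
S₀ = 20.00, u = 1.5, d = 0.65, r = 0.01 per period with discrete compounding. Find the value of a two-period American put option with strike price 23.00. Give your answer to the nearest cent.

Risk-neutral probability p = (1 + 0.01 − 0.65)/(1.5 − 0.65) = 0.3600/0.8500 = 0.4235
Terminal stock prices: S_uu = 45, S_ud = 19.5, S_dd = 8.45
Terminal payoffs (K − S): max(-22, 0) = 0, max(3.5, 0) = 3.5, max(14.55, 0) = 14.55
Node u (S = 30): continuation = 1/1.01·[0.4235·0.0000 + 0.5765·3.5000] = 1.9977; exercise value = 0.0000 ≤ continuation, so V_u = 1.9977
Node d (S = 13): continuation = 1/1.01·[0.4235·3.5000 + 0.5765·14.5500] = 9.7723; exercise value = 10.0000 > continuation, so V_d = 10.0000 (exercise)
Node 0 (S = 20): continuation = 1/1.01·[0.4235·1.9977 + 0.5765·10.0000] = 6.5453; exercise value = 3.0000 ≤ continuation, so V_0 = 6.5453

6.55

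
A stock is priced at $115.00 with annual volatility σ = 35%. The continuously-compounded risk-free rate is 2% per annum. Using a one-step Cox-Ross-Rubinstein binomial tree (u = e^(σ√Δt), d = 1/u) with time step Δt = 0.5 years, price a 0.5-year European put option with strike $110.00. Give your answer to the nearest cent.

CRR parameters: u = e^(σ√Δt) = e^(0.35·√0.5) = 1.2808, d = 1/u = 0.7808
Per-period rate: rΔt = 0.02·0.5 = 0.01, so R = e^0.01 = 1.0101
Risk-neutral probability p = (e^0.01 − 0.7808)/(1.2808 − 0.7808) = 0.2293/0.5000 = 0.4585
Terminal stock prices: S_u = 147.3, S_d = 89.79
Terminal payoffs (K − S): max(-37.29, 0) = 0, max(20.21, 0) = 20.21
Node 0 (S = 115): V_0 = e^(−0.01)·[0.4585·0.0000 + 0.5415·20.2126] = 10.8354

$10.84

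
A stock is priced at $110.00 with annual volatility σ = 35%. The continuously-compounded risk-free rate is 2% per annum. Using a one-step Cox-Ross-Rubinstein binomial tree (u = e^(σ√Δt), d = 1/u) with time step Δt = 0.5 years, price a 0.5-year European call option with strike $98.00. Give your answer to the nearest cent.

CRR parameters: u = e^(σ√Δt) = e^(0.35·√0.5) = 1.2808, d = 1/u = 0.7808
Per-period rate: rΔt = 0.02·0.5 = 0.01, so R = e^0.01 = 1.0101
Risk-neutral probability p = (e^0.01 − 0.7808)/(1.2808 − 0.7808) = 0.2293/0.5000 = 0.4585
Terminal stock prices: S_u = 140.9, S_d = 85.88
Terminal payoffs (S − K): max(42.89, 0) = 42.89, max(-12.12, 0) = 0
Node 0 (S = 110): V_0 = e^(−0.01)·[0.4585·42.8884 + 0.5415·0.0000] = 19.4704

$19.47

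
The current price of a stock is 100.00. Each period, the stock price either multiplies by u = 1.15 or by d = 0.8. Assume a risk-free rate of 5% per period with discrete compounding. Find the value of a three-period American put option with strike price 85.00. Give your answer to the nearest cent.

Risk-neutral probability p = (1 + 0.05 − 0.8)/(1.15 − 0.8) = 0.2500/0.3500 = 0.7143
Terminal stock prices: S_uuu = 152.1, S_uud = 105.8, S_udd = 73.6, S_ddd = 51.2
Terminal payoffs (K − S): max(-67.09, 0) = 0, max(-20.8, 0) = 0, max(11.4, 0) = 11.4, max(33.8, 0) = 33.8
Node uu (S = 132.2): continuation = 1/1.05·[0.7143·0.0000 + 0.2857·0.0000] = 0.0000; exercise value = 0.0000 ≤ continuation, so V_uu = 0.0000
Node ud (S = 92): continuation = 1/1.05·[0.7143·0.0000 + 0.2857·11.4000] = 3.1020; exercise value = 0.0000 ≤ continuation, so V_ud = 3.1020
Node dd (S = 64): continuation = 1/1.05·[0.7143·11.4000 + 0.2857·33.8000] = 16.9524; exercise value = 21.0000 > continuation, so V_dd = 21.0000 (exercise)
Node u (S = 115): continuation = 1/1.05·[0.7143·0.0000 + 0.2857·3.1020] = 0.8441; exercise value = 0.0000 ≤ continuation, so V_u = 0.8441
Node d (S = 80): continuation = 1/1.05·[0.7143·3.1020 + 0.2857·21.0000] = 7.8245; exercise value = 5.0000 ≤ continuation, so V_d = 7.8245
Node 0 (S = 100): continuation = 1/1.05·[0.7143·0.8441 + 0.2857·7.8245] = 2.7033; exercise value = 0.0000 ≤ continuation, so V_0 = 2.7033

2.70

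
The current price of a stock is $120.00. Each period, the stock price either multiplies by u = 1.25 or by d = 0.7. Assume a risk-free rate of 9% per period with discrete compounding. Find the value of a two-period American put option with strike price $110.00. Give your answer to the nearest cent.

$7.81

Risk-neutral probability p = (1 + 0.09 − 0.7)/(1.25 − 0.7) = 0.3900/0.5500 = 0.7091
Terminal stock prices: S_uu = 187.5, S_ud = 105, S_dd = 58.8
Terminal payoffs (K − S): max(-77.5, 0) = 0, max(5, 0) = 5, max(51.2, 0) = 51.2
Node u (S = 150): continuation = 1/1.09·[0.7091·0.0000 + 0.2909·5.0000] = 1.3344; exercise value = 0.0000 ≤ continuation, so V_u = 1.3344
Node d (S = 84): continuation = 1/1.09·[0.7091·5.0000 + 0.2909·51.2000] = 16.9174; exercise value = 26.0000 > continuation, so V_d = 26.0000 (exercise)
Node 0 (S = 120): continuation = 1/1.09·[0.7091·1.3344 + 0.2909·26.0000] = 7.8072; exercise value = 0.0000 ≤ continuation, so V_0 = 7.8072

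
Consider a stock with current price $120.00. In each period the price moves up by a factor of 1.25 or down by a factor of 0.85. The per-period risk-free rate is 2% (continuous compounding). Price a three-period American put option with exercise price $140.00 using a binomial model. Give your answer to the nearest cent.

$25.58

Risk-neutral probability p = (e^0.02 − 0.85)/(1.25 − 0.85) = 0.1702/0.4000 = 0.4255
Terminal stock prices: S_uuu = 234.4, S_uud = 159.4, S_udd = 108.4, S_ddd = 73.69
Terminal payoffs (K − S): max(-94.38, 0) = 0, max(-19.38, 0) = 0, max(31.63, 0) = 31.63, max(66.31, 0) = 66.31
Node uu (S = 187.5): continuation = e^(−0.02)·[0.4255·0.0000 + 0.5745·0.0000] = 0.0000; exercise value = 0.0000 ≤ continuation, so V_uu = 0.0000
Node ud (S = 127.5): continuation = e^(−0.02)·[0.4255·0.0000 + 0.5745·31.6250] = 17.8087; exercise value = 12.5000 ≤ continuation, so V_ud = 17.8087
Node dd (S = 86.7): continuation = e^(−0.02)·[0.4255·31.6250 + 0.5745·66.3050] = 50.5278; exercise value = 53.3000 > continuation, so V_dd = 53.3000 (exercise)
Node u (S = 150): continuation = e^(−0.02)·[0.4255·0.0000 + 0.5745·17.8087] = 10.0284; exercise value = 0.0000 ≤ continuation, so V_u = 10.0284
Node d (S = 102): continuation = e^(−0.02)·[0.4255·17.8087 + 0.5745·53.3000] = 37.4420; exercise value = 38.0000 > continuation, so V_d = 38.0000 (exercise)
Node 0 (S = 120): continuation = e^(−0.02)·[0.4255·10.0284 + 0.5745·38.0000] = 25.5812; exercise value = 20.0000 ≤ continuation, so V_0 = 25.5812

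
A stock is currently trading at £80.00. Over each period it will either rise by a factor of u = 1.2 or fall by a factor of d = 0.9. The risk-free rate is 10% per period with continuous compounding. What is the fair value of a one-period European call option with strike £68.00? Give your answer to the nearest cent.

Risk-neutral probability p = (e^0.1 − 0.9)/(1.2 − 0.9) = 0.2052/0.3000 = 0.6839
Terminal stock prices: S_u = 96, S_d = 72
Terminal payoffs (S − K): max(28, 0) = 28, max(4, 0) = 4
Node 0 (S = 80): V_0 = e^(−0.1)·[0.6839·28.0000 + 0.3161·4.0000] = 18.4711

£18.47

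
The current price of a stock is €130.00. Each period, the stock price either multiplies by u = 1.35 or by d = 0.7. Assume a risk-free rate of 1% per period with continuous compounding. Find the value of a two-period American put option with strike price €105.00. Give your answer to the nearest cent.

Risk-neutral probability p = (e^0.01 − 0.7)/(1.35 − 0.7) = 0.3101/0.6500 = 0.4770
Terminal stock prices: S_uu = 236.9, S_ud = 122.8, S_dd = 63.7
Terminal payoffs (K − S): max(-131.9, 0) = 0, max(-17.85, 0) = 0, max(41.3, 0) = 41.3
Node u (S = 175.5): continuation = e^(−0.01)·[0.4770·0.0000 + 0.5230·0.0000] = 0.0000; exercise value = 0.0000 ≤ continuation, so V_u = 0.0000
Node d (S = 91): continuation = e^(−0.01)·[0.4770·0.0000 + 0.5230·41.3000] = 21.3850; exercise value = 14.0000 ≤ continuation, so V_d = 21.3850
Node 0 (S = 130): continuation = e^(−0.01)·[0.4770·0.0000 + 0.5230·21.3850] = 11.0730; exercise value = 0.0000 ≤ continuation, so V_0 = 11.0730

€11.07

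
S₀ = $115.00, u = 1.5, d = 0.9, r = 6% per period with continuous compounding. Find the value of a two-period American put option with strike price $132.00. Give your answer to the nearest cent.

Risk-neutral probability p = (e^0.06 − 0.9)/(1.5 − 0.9) = 0.1618/0.6000 = 0.2697
Terminal stock prices: S_uu = 258.8, S_ud = 155.2, S_dd = 93.15
Terminal payoffs (K − S): max(-126.8, 0) = 0, max(-23.25, 0) = 0, max(38.85, 0) = 38.85
Node u (S = 172.5): continuation = e^(−0.06)·[0.2697·0.0000 + 0.7303·0.0000] = 0.0000; exercise value = 0.0000 ≤ continuation, so V_u = 0.0000
Node d (S = 103.5): continuation = e^(−0.06)·[0.2697·0.0000 + 0.7303·38.8500] = 26.7189; exercise value = 28.5000 > continuation, so V_d = 28.5000 (exercise)
Node 0 (S = 115): continuation = e^(−0.06)·[0.2697·0.0000 + 0.7303·28.5000] = 19.6007; exercise value = 17.0000 ≤ continuation, so V_0 = 19.6007

$19.60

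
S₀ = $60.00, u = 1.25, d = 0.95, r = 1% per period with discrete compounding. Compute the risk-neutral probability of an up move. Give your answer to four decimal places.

Risk-neutral probability p = (1 + 0.01 − 0.95)/(1.25 − 0.95) = 0.0600/0.3000 = 0.2000

p = 0.2000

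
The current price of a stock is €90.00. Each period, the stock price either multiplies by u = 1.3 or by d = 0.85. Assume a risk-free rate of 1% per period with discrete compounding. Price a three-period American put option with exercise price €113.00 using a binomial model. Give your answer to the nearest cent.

Risk-neutral probability p = (1 + 0.01 − 0.85)/(1.3 − 0.85) = 0.1600/0.4500 = 0.3556
Terminal stock prices: S_uuu = 197.7, S_uud = 129.3, S_udd = 84.53, S_ddd = 55.27
Terminal payoffs (K − S): max(-84.73, 0) = 0, max(-16.29, 0) = 0, max(28.47, 0) = 28.47, max(57.73, 0) = 57.73
Node uu (S = 152.1): continuation = 1/1.01·[0.3556·0.0000 + 0.6444·0.0000] = 0.0000; exercise value = 0.0000 ≤ continuation, so V_uu = 0.0000
Node ud (S = 99.45): continuation = 1/1.01·[0.3556·0.0000 + 0.6444·28.4675] = 18.1641; exercise value = 13.5500 ≤ continuation, so V_ud = 18.1641
Node dd (S = 65.02): continuation = 1/1.01·[0.3556·28.4675 + 0.6444·57.7288] = 46.8562; exercise value = 47.9750 > continuation, so V_dd = 47.9750 (exercise)
Node u (S = 117): continuation = 1/1.01·[0.3556·0.0000 + 0.6444·18.1641] = 11.5898; exercise value = 0.0000 ≤ continuation, so V_u = 11.5898
Node d (S = 76.5): continuation = 1/1.01·[0.3556·18.1641 + 0.6444·47.9750] = 37.0055; exercise value = 36.5000 ≤ continuation, so V_d = 37.0055
Node 0 (S = 90): continuation = 1/1.01·[0.3556·11.5898 + 0.6444·37.0055] = 27.6919; exercise value = 23.0000 ≤ continuation, so V_0 = 27.6919

€27.69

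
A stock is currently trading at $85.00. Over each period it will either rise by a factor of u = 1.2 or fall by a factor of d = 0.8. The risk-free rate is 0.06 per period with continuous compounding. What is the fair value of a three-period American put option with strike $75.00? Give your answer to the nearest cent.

$3.45

Risk-neutral probability p = (e^0.06 − 0.8)/(1.2 − 0.8) = 0.2618/0.4000 = 0.6546
Terminal stock prices: S_uuu = 146.9, S_uud = 97.92, S_udd = 65.28, S_ddd = 43.52
Terminal payoffs (K − S): max(-71.88, 0) = 0, max(-22.92, 0) = 0, max(9.72, 0) = 9.72, max(31.48, 0) = 31.48
Node uu (S = 122.4): continuation = e^(−0.06)·[0.6546·0.0000 + 0.3454·0.0000] = 0.0000; exercise value = 0.0000 ≤ continuation, so V_uu = 0.0000
Node ud (S = 81.6): continuation = e^(−0.06)·[0.6546·0.0000 + 0.3454·9.7200] = 3.1619; exercise value = 0.0000 ≤ continuation, so V_ud = 3.1619
Node dd (S = 54.4): continuation = e^(−0.06)·[0.6546·9.7200 + 0.3454·31.4800] = 16.2323; exercise value = 20.6000 > continuation, so V_dd = 20.6000 (exercise)
Node u (S = 102): continuation = e^(−0.06)·[0.6546·0.0000 + 0.3454·3.1619] = 1.0285; exercise value = 0.0000 ≤ continuation, so V_u = 1.0285
Node d (S = 68): continuation = e^(−0.06)·[0.6546·3.1619 + 0.3454·20.6000] = 8.6502; exercise value = 7.0000 ≤ continuation, so V_d = 8.6502
Node 0 (S = 85): continuation = e^(−0.06)·[0.6546·1.0285 + 0.3454·8.6502] = 3.4479; exercise value = 0.0000 ≤ continuation, so V_0 = 3.4479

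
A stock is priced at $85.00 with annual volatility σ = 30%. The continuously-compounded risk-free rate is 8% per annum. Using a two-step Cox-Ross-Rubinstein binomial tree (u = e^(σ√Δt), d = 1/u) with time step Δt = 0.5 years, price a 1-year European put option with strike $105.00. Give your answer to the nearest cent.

$18.70

CRR parameters: u = e^(σ√Δt) = e^(0.3·√0.5) = 1.2363, d = 1/u = 0.8089
Per-period rate: rΔt = 0.08·0.5 = 0.04, so R = e^0.04 = 1.0408
Risk-neutral probability p = (e^0.04 − 0.8089)/(1.2363 − 0.8089) = 0.2320/0.4275 = 0.5426
Terminal stock prices: S_uu = 129.9, S_ud = 85, S_dd = 55.61
Terminal payoffs (K − S): max(-24.92, 0) = 0, max(20, 0) = 20, max(49.39, 0) = 49.39
Node u (S = 105.1): V_u = e^(−0.04)·[0.5426·0.0000 + 0.4574·20.0000] = 8.7885
Node d (S = 68.75): V_d = e^(−0.04)·[0.5426·20.0000 + 0.4574·49.3887] = 32.1300
Node 0 (S = 85): V_0 = e^(−0.04)·[0.5426·8.7885 + 0.4574·32.1300] = 18.7008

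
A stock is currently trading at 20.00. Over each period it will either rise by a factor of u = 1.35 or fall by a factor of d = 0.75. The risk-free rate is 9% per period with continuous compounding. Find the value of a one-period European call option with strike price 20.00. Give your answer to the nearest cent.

3.67

Risk-neutral probability p = (e^0.09 − 0.75)/(1.35 − 0.75) = 0.3442/0.6000 = 0.5736
Terminal stock prices: S_u = 27, S_d = 15
Terminal payoffs (S − K): max(7, 0) = 7, max(-5, 0) = 0
Node 0 (S = 20): V_0 = e^(−0.09)·[0.5736·7.0000 + 0.4264·0.0000] = 3.6698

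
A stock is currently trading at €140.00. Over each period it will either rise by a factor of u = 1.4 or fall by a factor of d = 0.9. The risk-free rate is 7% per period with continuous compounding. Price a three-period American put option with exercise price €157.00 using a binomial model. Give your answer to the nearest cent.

Risk-neutral probability p = (e^0.07 − 0.9)/(1.4 − 0.9) = 0.1725/0.5000 = 0.3450
Terminal stock prices: S_uuu = 384.2, S_uud = 247, S_udd = 158.8, S_ddd = 102.1
Terminal payoffs (K − S): max(-227.2, 0) = 0, max(-89.96, 0) = 0, max(-1.76, 0) = 0, max(54.94, 0) = 54.94
Node uu (S = 274.4): continuation = e^(−0.07)·[0.3450·0.0000 + 0.6550·0.0000] = 0.0000; exercise value = 0.0000 ≤ continuation, so V_uu = 0.0000
Node ud (S = 176.4): continuation = e^(−0.07)·[0.3450·0.0000 + 0.6550·0.0000] = 0.0000; exercise value = 0.0000 ≤ continuation, so V_ud = 0.0000
Node dd (S = 113.4): continuation = e^(−0.07)·[0.3450·0.0000 + 0.6550·54.9400] = 33.5520; exercise value = 43.6000 > continuation, so V_dd = 43.6000 (exercise)
Node u (S = 196): continuation = e^(−0.07)·[0.3450·0.0000 + 0.6550·0.0000] = 0.0000; exercise value = 0.0000 ≤ continuation, so V_u = 0.0000
Node d (S = 126): continuation = e^(−0.07)·[0.3450·0.0000 + 0.6550·43.6000] = 26.6266; exercise value = 31.0000 > continuation, so V_d = 31.0000 (exercise)
Node 0 (S = 140): continuation = e^(−0.07)·[0.3450·0.0000 + 0.6550·31.0000] = 18.9318; exercise value = 17.0000 ≤ continuation, so V_0 = 18.9318

€18.93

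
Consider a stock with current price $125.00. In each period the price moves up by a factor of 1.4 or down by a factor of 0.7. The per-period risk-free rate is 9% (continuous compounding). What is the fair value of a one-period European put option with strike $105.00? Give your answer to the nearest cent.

$6.99

Risk-neutral probability p = (e^0.09 − 0.7)/(1.4 − 0.7) = 0.3942/0.7000 = 0.5631
Terminal stock prices: S_u = 175, S_d = 87.5
Terminal payoffs (K − S): max(-70, 0) = 0, max(17.5, 0) = 17.5
Node 0 (S = 125): V_0 = e^(−0.09)·[0.5631·0.0000 + 0.4369·17.5000] = 6.9876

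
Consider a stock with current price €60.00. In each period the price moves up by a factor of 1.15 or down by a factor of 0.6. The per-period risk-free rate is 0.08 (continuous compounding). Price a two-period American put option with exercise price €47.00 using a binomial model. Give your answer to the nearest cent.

€1.74

Risk-neutral probability p = (e^0.08 − 0.6)/(1.15 − 0.6) = 0.4833/0.5500 = 0.8787
Terminal stock prices: S_uu = 79.35, S_ud = 41.4, S_dd = 21.6
Terminal payoffs (K − S): max(-32.35, 0) = 0, max(5.6, 0) = 5.6, max(25.4, 0) = 25.4
Node u (S = 69): continuation = e^(−0.08)·[0.8787·0.0000 + 0.1213·5.6000] = 0.6270; exercise value = 0.0000 ≤ continuation, so V_u = 0.6270
Node d (S = 36): continuation = e^(−0.08)·[0.8787·5.6000 + 0.1213·25.4000] = 7.3865; exercise value = 11.0000 > continuation, so V_d = 11.0000 (exercise)
Node 0 (S = 60): continuation = e^(−0.08)·[0.8787·0.6270 + 0.1213·11.0000] = 1.7403; exercise value = 0.0000 ≤ continuation, so V_0 = 1.7403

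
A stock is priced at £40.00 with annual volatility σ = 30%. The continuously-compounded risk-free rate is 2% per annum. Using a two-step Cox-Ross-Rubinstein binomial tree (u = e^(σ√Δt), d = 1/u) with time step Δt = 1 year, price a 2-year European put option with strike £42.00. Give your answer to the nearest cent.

CRR parameters: u = e^(σ√Δt) = e^(0.3·√1) = 1.3499, d = 1/u = 0.7408
Per-period rate: rΔt = 0.02·1 = 0.02, so R = e^0.02 = 1.0202
Risk-neutral probability p = (e^0.02 − 0.7408)/(1.3499 − 0.7408) = 0.2794/0.6090 = 0.4587
Terminal stock prices: S_uu = 72.88, S_ud = 40, S_dd = 21.95
Terminal payoffs (K − S): max(-30.88, 0) = 0, max(2, 0) = 2, max(20.05, 0) = 20.05
Node u (S = 53.99): V_u = e^(−0.02)·[0.4587·0.0000 + 0.5413·2.0000] = 1.0611
Node d (S = 29.63): V_d = e^(−0.02)·[0.4587·2.0000 + 0.5413·20.0475] = 11.5356
Node 0 (S = 40): V_0 = e^(−0.02)·[0.4587·1.0611 + 0.5413·11.5356] = 6.5974

£6.60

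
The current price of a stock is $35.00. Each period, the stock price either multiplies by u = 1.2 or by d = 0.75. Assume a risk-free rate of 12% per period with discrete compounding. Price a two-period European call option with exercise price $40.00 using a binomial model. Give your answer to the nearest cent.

$5.61

Risk-neutral probability p = (1 + 0.12 − 0.75)/(1.2 − 0.75) = 0.3700/0.4500 = 0.8222
Terminal stock prices: S_uu = 50.4, S_ud = 31.5, S_dd = 19.69
Terminal payoffs (S − K): max(10.4, 0) = 10.4, max(-8.5, 0) = 0, max(-20.31, 0) = 0
Node u (S = 42): V_u = 1/1.12·[0.8222·10.4000 + 0.1778·0.0000] = 7.6349
Node d (S = 26.25): V_d = 1/1.12·[0.8222·0.0000 + 0.1778·0.0000] = 0.0000
Node 0 (S = 35): V_0 = 1/1.12·[0.8222·7.6349 + 0.1778·0.0000] = 5.6050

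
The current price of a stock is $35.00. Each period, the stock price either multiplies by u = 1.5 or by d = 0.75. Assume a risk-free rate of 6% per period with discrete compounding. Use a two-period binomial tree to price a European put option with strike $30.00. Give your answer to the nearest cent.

Risk-neutral probability p = (1 + 0.06 − 0.75)/(1.5 − 0.75) = 0.3100/0.7500 = 0.4133
Terminal stock prices: S_uu = 78.75, S_ud = 39.38, S_dd = 19.69
Terminal payoffs (K − S): max(-48.75, 0) = 0, max(-9.375, 0) = 0, max(10.31, 0) = 10.31
Node u (S = 52.5): V_u = 1/1.06·[0.4133·0.0000 + 0.5867·0.0000] = 0.0000
Node d (S = 26.25): V_d = 1/1.06·[0.4133·0.0000 + 0.5867·10.3125] = 5.7075
Node 0 (S = 35): V_0 = 1/1.06·[0.4133·0.0000 + 0.5867·5.7075] = 3.1589

$3.16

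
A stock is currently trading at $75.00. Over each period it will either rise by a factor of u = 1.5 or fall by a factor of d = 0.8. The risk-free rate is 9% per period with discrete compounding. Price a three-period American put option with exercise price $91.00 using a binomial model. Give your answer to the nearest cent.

Risk-neutral probability p = (1 + 0.09 − 0.8)/(1.5 − 0.8) = 0.2900/0.7000 = 0.4143
Terminal stock prices: S_uuu = 253.1, S_uud = 135, S_udd = 72, S_ddd = 38.4
Terminal payoffs (K − S): max(-162.1, 0) = 0, max(-44, 0) = 0, max(19, 0) = 19, max(52.6, 0) = 52.6
Node uu (S = 168.8): continuation = 1/1.09·[0.4143·0.0000 + 0.5857·0.0000] = 0.0000; exercise value = 0.0000 ≤ continuation, so V_uu = 0.0000
Node ud (S = 90): continuation = 1/1.09·[0.4143·0.0000 + 0.5857·19.0000] = 10.2097; exercise value = 1.0000 ≤ continuation, so V_ud = 10.2097
Node dd (S = 48): continuation = 1/1.09·[0.4143·19.0000 + 0.5857·52.6000] = 35.4862; exercise value = 43.0000 > continuation, so V_dd = 43.0000 (exercise)
Node u (S = 112.5): continuation = 1/1.09·[0.4143·0.0000 + 0.5857·10.2097] = 5.4862; exercise value = 0.0000 ≤ continuation, so V_u = 5.4862
Node d (S = 60): continuation = 1/1.09·[0.4143·10.2097 + 0.5857·43.0000] = 26.9866; exercise value = 31.0000 > continuation, so V_d = 31.0000 (exercise)
Node 0 (S = 75): continuation = 1/1.09·[0.4143·5.4862 + 0.5857·31.0000] = 18.7431; exercise value = 16.0000 ≤ continuation, so V_0 = 18.7431

$18.74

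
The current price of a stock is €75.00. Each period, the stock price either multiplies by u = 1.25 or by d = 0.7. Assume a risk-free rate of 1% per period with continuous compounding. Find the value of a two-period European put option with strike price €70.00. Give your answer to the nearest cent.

Risk-neutral probability p = (e^0.01 − 0.7)/(1.25 − 0.7) = 0.3101/0.5500 = 0.5637
Terminal stock prices: S_uu = 117.2, S_ud = 65.62, S_dd = 36.75
Terminal payoffs (K − S): max(-47.19, 0) = 0, max(4.375, 0) = 4.375, max(33.25, 0) = 33.25
Node u (S = 93.75): V_u = e^(−0.01)·[0.5637·0.0000 + 0.4363·4.3750] = 1.8897
Node d (S = 52.5): V_d = e^(−0.01)·[0.5637·4.3750 + 0.4363·33.2500] = 16.8035
Node 0 (S = 75): V_0 = e^(−0.01)·[0.5637·1.8897 + 0.4363·16.8035] = 8.3126

€8.31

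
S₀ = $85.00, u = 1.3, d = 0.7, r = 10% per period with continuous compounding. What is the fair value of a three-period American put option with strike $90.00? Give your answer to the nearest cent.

$11.23

Risk-neutral probability p = (e^0.1 − 0.7)/(1.3 − 0.7) = 0.4052/0.6000 = 0.6753
Terminal stock prices: S_uuu = 186.7, S_uud = 100.6, S_udd = 54.14, S_ddd = 29.15
Terminal payoffs (K − S): max(-96.75, 0) = 0, max(-10.55, 0) = 0, max(35.86, 0) = 35.86, max(60.85, 0) = 60.85
Node uu (S = 143.7): continuation = e^(−0.1)·[0.6753·0.0000 + 0.3247·0.0000] = 0.0000; exercise value = 0.0000 ≤ continuation, so V_uu = 0.0000
Node ud (S = 77.35): continuation = e^(−0.1)·[0.6753·0.0000 + 0.3247·35.8550] = 10.5347; exercise value = 12.6500 > continuation, so V_ud = 12.6500 (exercise)
Node dd (S = 41.65): continuation = e^(−0.1)·[0.6753·35.8550 + 0.3247·60.8450] = 39.7854; exercise value = 48.3500 > continuation, so V_dd = 48.3500 (exercise)
Node u (S = 110.5): continuation = e^(−0.1)·[0.6753·0.0000 + 0.3247·12.6500] = 3.7168; exercise value = 0.0000 ≤ continuation, so V_u = 3.7168
Node d (S = 59.5): continuation = e^(−0.1)·[0.6753·12.6500 + 0.3247·48.3500] = 21.9354; exercise value = 30.5000 > continuation, so V_d = 30.5000 (exercise)
Node 0 (S = 85): continuation = e^(−0.1)·[0.6753·3.7168 + 0.3247·30.5000] = 11.2324; exercise value = 5.0000 ≤ continuation, so V_0 = 11.2324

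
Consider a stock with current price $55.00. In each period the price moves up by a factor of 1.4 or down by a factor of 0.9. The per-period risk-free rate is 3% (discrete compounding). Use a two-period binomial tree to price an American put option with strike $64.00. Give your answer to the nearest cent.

Risk-neutral probability p = (1 + 0.03 − 0.9)/(1.4 − 0.9) = 0.1300/0.5000 = 0.2600
Terminal stock prices: S_uu = 107.8, S_ud = 69.3, S_dd = 44.55
Terminal payoffs (K − S): max(-43.8, 0) = 0, max(-5.3, 0) = 0, max(19.45, 0) = 19.45
Node u (S = 77): continuation = 1/1.03·[0.2600·0.0000 + 0.7400·0.0000] = 0.0000; exercise value = 0.0000 ≤ continuation, so V_u = 0.0000
Node d (S = 49.5): continuation = 1/1.03·[0.2600·0.0000 + 0.7400·19.4500] = 13.9738; exercise value = 14.5000 > continuation, so V_d = 14.5000 (exercise)
Node 0 (S = 55): continuation = 1/1.03·[0.2600·0.0000 + 0.7400·14.5000] = 10.4175; exercise value = 9.0000 ≤ continuation, so V_0 = 10.4175

$10.42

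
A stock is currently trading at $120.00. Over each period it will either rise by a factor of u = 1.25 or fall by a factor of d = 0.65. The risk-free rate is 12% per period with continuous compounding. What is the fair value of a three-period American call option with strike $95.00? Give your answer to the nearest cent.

Risk-neutral probability p = (e^0.12 − 0.65)/(1.25 − 0.65) = 0.4775/0.6000 = 0.7958
Terminal stock prices: S_uuu = 234.4, S_uud = 121.9, S_udd = 63.38, S_ddd = 32.95
Terminal payoffs (S − K): max(139.4, 0) = 139.4, max(26.88, 0) = 26.88, max(-31.62, 0) = 0, max(-62.05, 0) = 0
Node uu (S = 187.5): continuation = e^(−0.12)·[0.7958·139.3750 + 0.2042·26.8750] = 103.2426; exercise value = 92.5000 ≤ continuation, so V_uu = 103.2426
Node ud (S = 97.5): continuation = e^(−0.12)·[0.7958·26.8750 + 0.2042·0.0000] = 18.9693; exercise value = 2.5000 ≤ continuation, so V_ud = 18.9693
Node dd (S = 50.7): continuation = e^(−0.12)·[0.7958·0.0000 + 0.2042·0.0000] = 0.0000; exercise value = 0.0000 ≤ continuation, so V_dd = 0.0000
Node u (S = 150): continuation = e^(−0.12)·[0.7958·103.2426 + 0.2042·18.9693] = 76.3074; exercise value = 55.0000 ≤ continuation, so V_u = 76.3074
Node d (S = 78): continuation = e^(−0.12)·[0.7958·18.9693 + 0.2042·0.0000] = 13.3893; exercise value = 0.0000 ≤ continuation, so V_d = 13.3893
Node 0 (S = 120): continuation = e^(−0.12)·[0.7958·76.3074 + 0.2042·13.3893] = 56.2851; exercise value = 25.0000 ≤ continuation, so V_0 = 56.2851

$56.29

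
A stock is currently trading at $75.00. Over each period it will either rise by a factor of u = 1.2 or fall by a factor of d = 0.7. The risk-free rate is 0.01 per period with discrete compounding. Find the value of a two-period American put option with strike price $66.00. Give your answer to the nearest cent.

Risk-neutral probability p = (1 + 0.01 − 0.7)/(1.2 − 0.7) = 0.3100/0.5000 = 0.6200
Terminal stock prices: S_uu = 108, S_ud = 63, S_dd = 36.75
Terminal payoffs (K − S): max(-42, 0) = 0, max(3, 0) = 3, max(29.25, 0) = 29.25
Node u (S = 90): continuation = 1/1.01·[0.6200·0.0000 + 0.3800·3.0000] = 1.1287; exercise value = 0.0000 ≤ continuation, so V_u = 1.1287
Node d (S = 52.5): continuation = 1/1.01·[0.6200·3.0000 + 0.3800·29.2500] = 12.8465; exercise value = 13.5000 > continuation, so V_d = 13.5000 (exercise)
Node 0 (S = 75): continuation = 1/1.01·[0.6200·1.1287 + 0.3800·13.5000] = 5.7721; exercise value = 0.0000 ≤ continuation, so V_0 = 5.7721

$5.77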